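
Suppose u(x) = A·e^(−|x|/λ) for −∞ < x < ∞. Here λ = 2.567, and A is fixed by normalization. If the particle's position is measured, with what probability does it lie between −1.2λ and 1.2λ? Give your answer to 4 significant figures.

P = ∫_{−1.2λ}^{1.2λ} |u(x)|² dx.
Since A² = 1/(λ), this is the region integral divided by the full normalization integral.
By symmetry take twice the x ≥ 0 contribution in numerator and denominator; the 2's cancel. In terms of t = x/λ (A² and the length scale cancel between numerator and denominator), P = [∫_{0}^{1.2} e^(-2·t) dt] / [∫_{0}^{∞} e^(-2·t) dt].
Using ∫ e^(-2·t) dt = -e^(-2·t)/2, the numerator is 1/2 - e^(-12/5)/2 and the denominator is 1/2.
This works out to P = 0.90928.

P ≈ 0.9093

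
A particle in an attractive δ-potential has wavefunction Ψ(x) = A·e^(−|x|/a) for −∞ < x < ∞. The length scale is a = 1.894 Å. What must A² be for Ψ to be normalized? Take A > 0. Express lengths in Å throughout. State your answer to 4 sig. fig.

The normalization condition is ∫|Ψ|² dx = 1 from −∞ to ∞.
∫|Ψ|² dx = A²·(a).
So A² = (a)^(−1).
Substituting a = 1.894 gives A² = 0.52798, so A = 0.72662.

A^2 ≈ 0.5280 Å^(-1)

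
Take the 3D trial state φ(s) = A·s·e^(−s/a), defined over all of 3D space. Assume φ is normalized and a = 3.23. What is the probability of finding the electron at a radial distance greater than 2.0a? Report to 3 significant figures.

P = ∫ |φ|² 4πs² ds over s > 2.0a.
A² is fixed by ∫₀^∞ 4πs²|φ|² ds = 1, i.e. A² = (3·π·a^5)^(−1).
Substituting u = s/a, A², 4π and the length scale all cancel in the ratio: P = ∫_{2.0}^{∞} u^4·e^(-2·u) du / ∫_{0}^{∞} u^4·e^(-2·u) du.
An antiderivative of u^4·e^(-2·u) is -(u^4/2 + u^3 + 3·u^2/2 + 3·u/2 + 3/4)·e^(-2·u); evaluating from 2.0 to ∞ gives 103·e^(-4)/4, while the full integral is 3/4.
This evaluates to P = 0.6288.

P ≈ 0.629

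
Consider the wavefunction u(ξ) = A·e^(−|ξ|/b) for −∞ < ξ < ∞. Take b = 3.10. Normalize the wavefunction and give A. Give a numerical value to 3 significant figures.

Normalization requires ∫|u|² dξ = 1, integrated from −∞ to ∞.
The integral (without the A² prefactor) comes out to b.
Plugging in b = 3.10 yields A = 0.5680.

A ≈ 0.568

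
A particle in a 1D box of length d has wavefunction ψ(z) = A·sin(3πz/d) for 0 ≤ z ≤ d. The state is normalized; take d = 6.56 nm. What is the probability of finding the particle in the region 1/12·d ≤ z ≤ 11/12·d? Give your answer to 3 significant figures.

P ≈ 0.939

The probability is P = ∫ |ψ|² dz over [1/12·d, 11/12·d].
Since A² = 1/(d/2), this is the region integral divided by the full normalization integral.
Substituting u = z/d, A² and the length scale cancel in the ratio: P = ∫_{1/12}^{11/12} sin(3·π·u)^2 du / ∫_{0}^{1} sin(3·π·u)^2 du.
An antiderivative of sin(3·π·u)^2 is u/2 - sin(6·π·u)/(12·π); evaluating from 1/12 to 11/12 gives 1/(6·π) + 5/12, while the full integral is 1/2.
The result is P = (2 + 5·π)/(6·π).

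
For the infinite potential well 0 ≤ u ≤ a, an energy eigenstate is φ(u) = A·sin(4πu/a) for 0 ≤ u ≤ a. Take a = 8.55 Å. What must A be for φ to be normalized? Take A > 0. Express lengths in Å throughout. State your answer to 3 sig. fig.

A ≈ 0.484 Å^(-1/2)

Require ∫ |φ|² du = 1 over the whole domain.
With φ = A·sin(4πu/a), the integral evaluates to A²·[a/2].
Plugging in a = 8.55 yields A = 0.4837.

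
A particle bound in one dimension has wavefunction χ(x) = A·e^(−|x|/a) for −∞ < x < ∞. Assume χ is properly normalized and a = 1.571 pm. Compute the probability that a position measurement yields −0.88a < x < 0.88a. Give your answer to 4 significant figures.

P ≈ 0.8280

P = ∫_{−0.88a}^{0.88a} |χ(x)|² dx.
The normalization integral ∫|χ|²dx over the whole domain equals a·A², and A² cancels in the ratio.
Both integrals are even about x = 0, so only the x ≥ 0 halves are needed (the factors of 2 cancel). Let u = x/a; then A² and the length scale cancel, so P = ∫_{0}^{0.88} e^(-2·u) du ÷ ∫_{0}^{∞} e^(-2·u) du.
With ∫ e^(-2·u) du = -e^(-2·u)/2 + C, the region integral is 1/2 - e^(-44/25)/2 and the full one is 1/2.
Taking the ratio, P = 0.82796.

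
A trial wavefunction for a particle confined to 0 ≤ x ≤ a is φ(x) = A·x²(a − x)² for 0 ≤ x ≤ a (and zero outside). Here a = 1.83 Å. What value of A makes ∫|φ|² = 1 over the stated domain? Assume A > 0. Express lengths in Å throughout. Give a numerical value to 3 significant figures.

Normalization requires ∫|φ|² dx = 1, integrated from 0 to a.
Expanding the polynomial and integrating term by term, with φ = A·x²(a − x)², the integral evaluates to A²·[a^9/630].
So A² = (a^9/630)^(−1).
With a = 1.83: A² = 2.737 and A = 1.654.

A ≈ 1.65 Å^(-9/2)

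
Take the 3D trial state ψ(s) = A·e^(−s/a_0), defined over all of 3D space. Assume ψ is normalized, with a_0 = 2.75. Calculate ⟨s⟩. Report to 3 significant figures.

The expectation value is the |ψ|²-weighted average of s: ∫ s|ψ|² 4πs² ds.
Evaluating both integrals, ⟨s⟩ = 3·a_0/2.
Putting a_0 = 2.75 gives 4.125.

⟨s⟩ ≈ 4.13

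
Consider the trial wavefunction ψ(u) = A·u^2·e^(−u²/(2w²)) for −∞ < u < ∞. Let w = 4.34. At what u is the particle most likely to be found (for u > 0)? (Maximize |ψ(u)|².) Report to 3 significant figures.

u ≈ 6.14

Set d/du [|ψ(u)|²] = 0 and solve for u > 0.
Solving yields u = √(2)·w.
With w = 4.34, the value of u > 0 at which the probability density is greatest is 6.138.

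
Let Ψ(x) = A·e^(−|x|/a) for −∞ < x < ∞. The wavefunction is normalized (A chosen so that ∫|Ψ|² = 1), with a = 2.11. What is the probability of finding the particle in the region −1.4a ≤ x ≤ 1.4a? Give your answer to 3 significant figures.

P ≈ 0.939

The probability is P = ∫ |Ψ|² dx over [−1.4a, 1.4a].
Since A² = 1/(a), this is the region integral divided by the full normalization integral.
Both integrals are even about x = 0, so only the x ≥ 0 halves are needed (the factors of 2 cancel). Substituting u = x/a, A² and the length scale cancel in the ratio: P = ∫_{0}^{1.4} e^(-2·u) du / ∫_{0}^{∞} e^(-2·u) du.
With ∫ e^(-2·u) du = -e^(-2·u)/2 + C, the region integral is 1/2 - e^(-14/5)/2 and the full one is 1/2.
Taking the ratio, P = 0.9392.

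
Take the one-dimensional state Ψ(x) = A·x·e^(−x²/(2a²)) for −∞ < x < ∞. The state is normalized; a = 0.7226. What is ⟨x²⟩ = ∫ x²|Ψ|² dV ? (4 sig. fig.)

⟨x^2⟩ ≈ 0.7832

⟨x²⟩ = ∫ x^2 |Ψ|² dx over the full domain.
Using the Gaussian integral ∫_{−∞}^{∞} e^(−αx²) dx = √(π/α), evaluating both integrals, ⟨x²⟩ = 3·a^2/2.
With a = 0.7226, ⟨x^2⟩ = 0.78323.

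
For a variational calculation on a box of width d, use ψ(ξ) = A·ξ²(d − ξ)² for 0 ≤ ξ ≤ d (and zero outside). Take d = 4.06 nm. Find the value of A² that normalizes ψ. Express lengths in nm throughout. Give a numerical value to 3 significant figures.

Normalization requires ∫|ψ|² dξ = 1, integrated from 0 to d.
Expanding the polynomial and integrating term by term, carrying out the integral gives A² · d^9/630.
Hence A² = 1/[d^9/630].
Substituting d = 4.06 gives A² = 0.002102, so A = 0.04585.

A^2 ≈ 0.00210 nm^(-9)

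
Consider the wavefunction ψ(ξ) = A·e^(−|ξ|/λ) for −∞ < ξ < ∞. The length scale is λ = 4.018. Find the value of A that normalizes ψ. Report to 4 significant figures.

The normalization condition is ∫|ψ|² dξ = 1 from −∞ to ∞.
Using ∫₀^∞ ξⁿ e^(−αξ) dξ = n!/αⁿ⁺¹, with ψ = A·e^(−|ξ|/λ), the integral evaluates to A²·[λ].
Plugging in λ = 4.018 yields A = 0.49888.

A ≈ 0.4989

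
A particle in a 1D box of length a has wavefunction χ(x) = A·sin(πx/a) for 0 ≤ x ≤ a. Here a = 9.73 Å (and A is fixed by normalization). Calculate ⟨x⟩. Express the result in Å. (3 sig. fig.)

⟨x⟩ = ∫ x |χ|² dx over the full domain.
Using sin²θ = (1 − cos 2θ)/2, since the A² factors cancel between numerator and denominator, ⟨x⟩ = a/2.
With a = 9.73, ⟨x⟩ = 4.865.

⟨x⟩ ≈ 4.87 Å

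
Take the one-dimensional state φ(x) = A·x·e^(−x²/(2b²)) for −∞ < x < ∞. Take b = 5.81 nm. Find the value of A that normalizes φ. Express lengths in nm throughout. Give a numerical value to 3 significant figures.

A ≈ 0.0759 nm^(-3/2)

Require ∫ |φ|² dx = 1 over the whole domain.
Using the Gaussian integral ∫_{−∞}^{∞} e^(−αx²) dx = √(π/α), carrying out the integral gives A² · √(π)·b^3/2.
So A² = (√(π)·b^3/2)^(−1).
Substituting b = 5.81 gives A² = 0.005753, so A = 0.07585.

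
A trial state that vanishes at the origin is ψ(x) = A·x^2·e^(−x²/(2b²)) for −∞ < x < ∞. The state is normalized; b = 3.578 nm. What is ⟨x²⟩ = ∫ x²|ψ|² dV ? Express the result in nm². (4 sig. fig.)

⟨x^2⟩ ≈ 32.01 nm^2

By definition ⟨x²⟩ = ∫ x^2 |ψ(x)|² dx.
Differentiating ∫e^(−αx²) dx = √(π/α) under α to get the higher moments, evaluating both integrals, ⟨x²⟩ = 5·b^2/2.
Putting b = 3.578 gives 32.005.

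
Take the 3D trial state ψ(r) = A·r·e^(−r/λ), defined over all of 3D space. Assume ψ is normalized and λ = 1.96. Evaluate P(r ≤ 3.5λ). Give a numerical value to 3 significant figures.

P ≈ 0.827

With dV = 4πr²dr, the probability is ∫|ψ|² dV over r ≤ 3.5λ.
Normalization gives A² = 1/(3·π·λ^5).
Substituting u = r/λ, A², 4π and the length scale all cancel in the ratio: P = ∫_{0}^{3.5} u^4·e^(-2·u) du / ∫_{0}^{∞} u^4·e^(-2·u) du.
With ∫ u^4·e^(-2·u) du = -(u^4/2 + u^3 + 3·u^2/2 + 3·u/2 + 3/4)·e^(-2·u) + C, the region integral is 3/4 - 4553·e^(-7)/32 and the full one is 3/4.
This evaluates to P = 0.8270.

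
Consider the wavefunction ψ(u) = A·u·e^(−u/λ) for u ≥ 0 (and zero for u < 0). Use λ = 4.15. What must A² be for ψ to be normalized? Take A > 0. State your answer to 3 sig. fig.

A^2 ≈ 0.0560

Normalization requires ∫|ψ|² du = 1, integrated from 0 to ∞.
∫|ψ|² du = A²·(λ^3/4).
Hence A² = 1/[λ^3/4].
Plugging in λ = 4.15 yields A = 0.2366.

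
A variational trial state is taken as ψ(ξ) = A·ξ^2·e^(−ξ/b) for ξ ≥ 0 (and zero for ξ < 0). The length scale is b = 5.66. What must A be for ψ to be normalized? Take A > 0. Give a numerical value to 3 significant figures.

We need A² ∫|f|² dξ = 1, taking the integral from 0 to ∞.
With ∫₀^∞ ξ^4 e^(−αξ) dξ = 4!/α^5, ∫|ψ|² dξ = A²·(3·b^5/4).
Plugging in b = 5.66 yields A = 0.01515.

A ≈ 0.0152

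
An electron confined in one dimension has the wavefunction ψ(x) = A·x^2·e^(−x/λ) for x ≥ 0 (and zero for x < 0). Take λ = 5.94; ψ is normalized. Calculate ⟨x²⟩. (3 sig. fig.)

⟨x²⟩ = ∫ x^2 |ψ|² dx over the full domain.
Evaluating both integrals, ⟨x²⟩ = 15·λ^2/2.
Putting λ = 5.94 gives 264.6.

⟨x^2⟩ ≈ 265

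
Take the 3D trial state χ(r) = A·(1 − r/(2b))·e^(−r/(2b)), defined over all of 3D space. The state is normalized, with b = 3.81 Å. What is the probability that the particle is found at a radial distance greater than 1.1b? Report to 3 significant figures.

Integrate the radial probability density 4πr²|χ|² over r > 1.1b.
The full normalization integral is A²·[8·π·b^3] = 1, fixing A².
In terms of u = r/b (A², 4π and the length scale all cancel between numerator and denominator), P = [∫_{1.1}^{∞} u^2·(1 - u/2)^2·e^(-u) du] / [∫_{0}^{∞} u^2·(1 - u/2)^2·e^(-u) du].
Using ∫ u^2·(1 - u/2)^2·e^(-u) du = -(u^4/4 + u^2 + 2·u + 2)·e^(-u), the numerator is ≈ 1.9227 and the denominator is 2.
This evaluates to P = 0.9613.

P ≈ 0.961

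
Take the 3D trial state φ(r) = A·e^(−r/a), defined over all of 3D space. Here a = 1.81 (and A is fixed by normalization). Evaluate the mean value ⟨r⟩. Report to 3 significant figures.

⟨r⟩ ≈ 2.72

By definition ⟨r⟩ = ∫ r |φ(r)|² 4πr² dr.
Using ∫₀^∞ rⁿ e^(−αr) dr = n!/αⁿ⁺¹, the ratio of the moment integral to the normalization integral gives ⟨r⟩ = 3·a/2.
With a = 1.81, ⟨r⟩ = 2.715.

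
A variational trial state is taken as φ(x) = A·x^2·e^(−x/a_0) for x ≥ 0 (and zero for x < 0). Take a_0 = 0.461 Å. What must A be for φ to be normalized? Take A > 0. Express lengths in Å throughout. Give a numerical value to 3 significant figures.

A ≈ 8.00 Å^(-5/2)

We need A² ∫|f|² dx = 1, taking the integral from 0 to ∞.
Carrying out the integral gives A² · 3·a_0^5/4.
Setting this equal to 1 gives A² = 1/(3·a_0^5/4).
With a_0 = 0.461: A² = 64.04 and A = 8.002.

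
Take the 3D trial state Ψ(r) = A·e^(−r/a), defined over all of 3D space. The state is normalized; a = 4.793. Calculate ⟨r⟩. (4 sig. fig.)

⟨r⟩ ≈ 7.190

By definition ⟨r⟩ = ∫ r |Ψ(r)|² 4πr² dr.
Since the A² factors cancel between numerator and denominator, ⟨r⟩ = 3·a/2.
Putting a = 4.793 gives 7.1895.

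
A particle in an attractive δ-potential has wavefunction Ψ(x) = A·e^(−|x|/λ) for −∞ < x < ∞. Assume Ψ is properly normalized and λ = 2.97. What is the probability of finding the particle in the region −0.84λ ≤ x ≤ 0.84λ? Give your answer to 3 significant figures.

P ≈ 0.814

|Ψ|² is the probability density, so P = ∫_{−0.84λ}^{0.84λ} |Ψ|² dx.
With A² fixed by ∫|Ψ|² = 1, i.e. A² = (λ)^(−1), substitute and integrate.
By symmetry take twice the x ≥ 0 contribution in numerator and denominator; the 2's cancel. Substituting u = x/λ, A² and the length scale cancel in the ratio: P = ∫_{0}^{0.84} e^(-2·u) du / ∫_{0}^{∞} e^(-2·u) du.
An antiderivative of e^(-2·u) is -e^(-2·u)/2; evaluating from 0 to 0.84 gives 1/2 - e^(-42/25)/2, while the full integral is 1/2.
This works out to P = 0.8136.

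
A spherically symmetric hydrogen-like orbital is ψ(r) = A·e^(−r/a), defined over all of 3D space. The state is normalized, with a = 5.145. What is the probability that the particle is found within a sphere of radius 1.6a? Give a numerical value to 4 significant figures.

With dV = 4πr²dr, the probability is ∫|ψ|² dV over r ≤ 1.6a.
The full normalization integral is A²·[π·a^3] = 1, fixing A².
In terms of u = r/a (A², 4π and the length scale all cancel between numerator and denominator), P = [∫_{0}^{1.6} u^2·e^(-2·u) du] / [∫_{0}^{∞} u^2·e^(-2·u) du].
An antiderivative of u^2·e^(-2·u) is -(2·u^2 + 2·u + 1)·e^(-2·u)/4; evaluating from 0 to 1.6 gives 1/4 - 233·e^(-16/5)/100, while the full integral is 1/4.
The region integral divided by the full integral gives P = 0.62010.

P ≈ 0.6201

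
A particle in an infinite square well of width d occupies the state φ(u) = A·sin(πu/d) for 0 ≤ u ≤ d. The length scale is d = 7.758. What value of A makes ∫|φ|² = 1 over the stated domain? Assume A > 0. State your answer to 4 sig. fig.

A ≈ 0.5077

We need A² ∫|f|² du = 1, taking the integral from 0 to d.
With φ = A·sin(πu/d), the integral evaluates to A²·[d/2].
Plugging in d = 7.758 yields A = 0.50774.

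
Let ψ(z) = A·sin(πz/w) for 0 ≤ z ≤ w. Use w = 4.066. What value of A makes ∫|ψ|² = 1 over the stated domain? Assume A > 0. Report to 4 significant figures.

We need A² ∫|f|² dz = 1, taking the integral from 0 to w.
∫|ψ|² dz = A²·(w/2).
So A² = (w/2)^(−1).
Plugging in w = 4.066 yields A = 0.70134.

A ≈ 0.7013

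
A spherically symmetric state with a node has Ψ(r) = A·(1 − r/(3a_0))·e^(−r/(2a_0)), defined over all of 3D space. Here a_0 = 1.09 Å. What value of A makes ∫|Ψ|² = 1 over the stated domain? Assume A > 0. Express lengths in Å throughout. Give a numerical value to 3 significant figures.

Normalization requires ∫|Ψ|² 4πr² dr = 1, integrated from 0 to ∞.
The angular integral contributes 4π, leaving ∫₀^∞ r²|Ψ|² dr.
With Ψ = A·(1 − r/(3a_0))·e^(−r/(2a_0)), the integral evaluates to A²·[8·π·a_0^3/3].
Hence A² = 1/[8·π·a_0^3/3].
With a_0 = 1.09: A² = 0.09217 and A = 0.3036.

A ≈ 0.304 Å^(-3/2)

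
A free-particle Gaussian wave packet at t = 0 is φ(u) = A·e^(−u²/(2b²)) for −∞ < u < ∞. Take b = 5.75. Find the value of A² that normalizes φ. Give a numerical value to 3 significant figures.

A^2 ≈ 0.0981

Normalization requires ∫|φ|² du = 1, integrated from −∞ to ∞.
Differentiating ∫e^(−αu²) du = √(π/α) under α to get the higher moments, the integral (without the A² prefactor) comes out to √(π)·b.
Hence A² = 1/[√(π)·b].
Plugging in b = 5.75 yields A = 0.3132.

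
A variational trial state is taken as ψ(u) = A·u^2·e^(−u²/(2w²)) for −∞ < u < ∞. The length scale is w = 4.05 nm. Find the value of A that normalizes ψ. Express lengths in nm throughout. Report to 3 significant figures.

A ≈ 0.0263 nm^(-5/2)

The normalization condition is ∫|ψ|² du = 1 from −∞ to ∞.
With ψ = A·u^2·e^(−u²/(2w²)), the integral evaluates to A²·[3·√(π)·w^5/4].
Hence A² = 1/[3·√(π)·w^5/4].
Plugging in w = 4.05 yields A = 0.02628.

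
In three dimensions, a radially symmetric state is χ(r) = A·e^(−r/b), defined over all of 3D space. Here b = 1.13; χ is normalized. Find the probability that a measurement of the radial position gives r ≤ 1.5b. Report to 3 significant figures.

With dV = 4πr²dr, the probability is ∫|χ|² dV over r ≤ 1.5b.
A² is fixed by ∫₀^∞ 4πr²|χ|² dr = 1, i.e. A² = (π·b^3)^(−1).
Let u = r/b; then A², 4π and the length scale all cancel, so P = ∫_{0}^{1.5} u^2·e^(-2·u) du ÷ ∫_{0}^{∞} u^2·e^(-2·u) du.
Using ∫ u^2·e^(-2·u) du = -(2·u^2 + 2·u + 1)·e^(-2·u)/4, the numerator is 1/4 - 17·e^(-3)/8 and the denominator is 1/4.
This evaluates to P = 0.5768.

P ≈ 0.577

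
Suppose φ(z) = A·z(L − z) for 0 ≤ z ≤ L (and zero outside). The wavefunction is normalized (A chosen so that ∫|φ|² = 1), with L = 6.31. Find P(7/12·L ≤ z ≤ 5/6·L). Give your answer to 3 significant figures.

P ≈ 0.311

The probability is P = ∫ |φ|² dz over [7/12·L, 5/6·L].
The normalization integral ∫|φ|²dz over the whole domain equals L^5/30·A², and A² cancels in the ratio.
Let u = z/L; then A² and the length scale cancel, so P = ∫_{7/12}^{5/6} u^2·(1 - u)^2 du ÷ ∫_{0}^{1} u^2·(1 - u)^2 du.
An antiderivative of u^2·(1 - u)^2 is u^3·(6·u^2 - 15·u + 10)/30; evaluating from 7/12 to 5/6 gives ≈ 0.010371, while the full integral is 1/30.
Evaluating gives P = 0.3111.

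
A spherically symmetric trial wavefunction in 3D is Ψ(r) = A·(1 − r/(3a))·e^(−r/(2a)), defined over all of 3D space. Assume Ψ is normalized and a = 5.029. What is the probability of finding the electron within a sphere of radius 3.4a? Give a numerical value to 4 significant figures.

P = ∫ |Ψ|² 4πr² dr over r ≤ 3.4a.
Normalization gives A² = 1/(8·π·a^3/3).
Substituting u = r/a, A², 4π and the length scale all cancel in the ratio: P = ∫_{0}^{3.4} u^2·(1 - u/3)^2·e^(-u) du / ∫_{0}^{∞} u^2·(1 - u/3)^2·e^(-u) du.
Using ∫ u^2·(1 - u/3)^2·e^(-u) du = (-u^4 + 2·u^3 - 3·u^2 - 6·u - 6)·e^(-u)/9, the numerator is ≈ 0.236131 and the denominator is 2/3.
This evaluates to P = 0.35420.

P ≈ 0.3542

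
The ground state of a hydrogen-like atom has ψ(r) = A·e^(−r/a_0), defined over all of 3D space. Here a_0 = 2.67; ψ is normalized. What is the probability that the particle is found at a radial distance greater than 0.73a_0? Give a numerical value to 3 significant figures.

With dV = 4πr²dr, the probability is ∫|ψ|² dV over r > 0.73a_0.
A² is fixed by ∫₀^∞ 4πr²|ψ|² dr = 1, i.e. A² = (π·a_0^3)^(−1).
Substituting u = r/a_0, A², 4π and the length scale all cancel in the ratio: P = ∫_{0.73}^{∞} u^2·e^(-2·u) du / ∫_{0}^{∞} u^2·e^(-2·u) du.
Using ∫ u^2·e^(-2·u) du = -(2·u^2 + 2·u + 1)·e^(-2·u)/4, the numerator is ≈ 0.20470 and the denominator is 1/4.
The region integral divided by the full integral gives P = 0.8188.

P ≈ 0.819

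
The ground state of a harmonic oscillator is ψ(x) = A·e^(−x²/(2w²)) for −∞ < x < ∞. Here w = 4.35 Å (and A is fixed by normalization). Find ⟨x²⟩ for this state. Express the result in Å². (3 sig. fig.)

By definition ⟨x²⟩ = ∫ x^2 |ψ(x)|² dx.
The ratio of the moment integral to the normalization integral gives ⟨x²⟩ = w^2/2.
With w = 4.35, ⟨x^2⟩ = 9.461.

⟨x^2⟩ ≈ 9.46 Å^2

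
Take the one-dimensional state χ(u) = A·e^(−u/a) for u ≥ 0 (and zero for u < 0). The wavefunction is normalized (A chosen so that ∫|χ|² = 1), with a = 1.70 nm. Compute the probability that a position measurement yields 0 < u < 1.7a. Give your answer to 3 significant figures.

P ≈ 0.967

P = ∫_{0}^{1.7a} |χ(u)|² du.
Since A² = 1/(a/2), this is the region integral divided by the full normalization integral.
In terms of t = u/a (A² and the length scale cancel between numerator and denominator), P = [∫_{0}^{1.7} e^(-2·t) dt] / [∫_{0}^{∞} e^(-2·t) dt].
Using ∫ e^(-2·t) dt = -e^(-2·t)/2, the numerator is 1/2 - e^(-17/5)/2 and the denominator is 1/2.
The result is P = 0.9666.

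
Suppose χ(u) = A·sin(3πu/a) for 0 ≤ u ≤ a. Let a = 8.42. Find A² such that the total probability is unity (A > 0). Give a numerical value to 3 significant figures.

The normalization condition is ∫|χ|² du = 1 from 0 to a.
Using sin²θ = (1 − cos 2θ)/2, the integral (without the A² prefactor) comes out to a/2.
So A² = (a/2)^(−1).
With a = 8.42: A² = 0.2375 and A = 0.4874.

A^2 ≈ 0.238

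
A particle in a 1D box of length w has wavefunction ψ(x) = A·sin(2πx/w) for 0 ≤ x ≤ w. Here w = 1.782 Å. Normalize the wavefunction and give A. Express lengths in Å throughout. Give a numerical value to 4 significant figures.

Require ∫ |ψ|² dx = 1 over the whole domain.
The integral (without the A² prefactor) comes out to w/2.
Substituting w = 1.782 gives A² = 1.1223, so A = 1.0594.

A ≈ 1.059 Å^(-1/2)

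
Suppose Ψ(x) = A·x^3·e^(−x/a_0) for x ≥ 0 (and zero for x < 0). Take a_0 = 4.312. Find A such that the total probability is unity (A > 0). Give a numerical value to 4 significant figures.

A ≈ 0.002533

Normalization requires ∫|Ψ|² dx = 1, integrated from 0 to ∞.
∫|Ψ|² dx = A²·(45·a_0^7/8).
Plugging in a_0 = 4.312 yields A = 0.0025326.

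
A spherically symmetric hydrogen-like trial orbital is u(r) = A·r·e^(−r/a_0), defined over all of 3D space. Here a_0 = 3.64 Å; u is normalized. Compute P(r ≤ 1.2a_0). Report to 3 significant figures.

P ≈ 0.0959

Integrate the radial probability density 4πr²|u|² over r ≤ 1.2a_0.
The full normalization integral is A²·[3·π·a_0^5] = 1, fixing A².
In terms of t = r/a_0 (A², 4π and the length scale all cancel between numerator and denominator), P = [∫_{0}^{1.2} t^4·e^(-2·t) dt] / [∫_{0}^{∞} t^4·e^(-2·t) dt].
With ∫ t^4·e^(-2·t) dt = -(t^4/2 + t^3 + 3·t^2/2 + 3·t/2 + 3/4)·e^(-2·t) + C, the region integral is ≈ 0.071901 and the full one is 3/4.
This evaluates to P = 0.09587.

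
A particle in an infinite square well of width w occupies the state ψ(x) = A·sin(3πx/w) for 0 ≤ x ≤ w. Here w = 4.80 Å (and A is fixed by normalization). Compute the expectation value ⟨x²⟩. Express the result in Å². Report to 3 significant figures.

The expectation value is the |ψ|²-weighted average of x^2: ∫ x^2|ψ|² dx.
Since the A² factors cancel between numerator and denominator, ⟨x²⟩ = -w^2/(18·π^2) + w^2/3.
With w = 4.80, ⟨x^2⟩ = 7.550.

⟨x^2⟩ ≈ 7.55 Å^2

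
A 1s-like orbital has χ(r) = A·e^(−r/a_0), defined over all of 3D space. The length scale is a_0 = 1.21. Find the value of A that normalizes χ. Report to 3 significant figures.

A ≈ 0.424

The normalization condition is ∫|χ|² 4πr² dr = 1 from 0 to ∞.
(Spherical symmetry: dV = 4πr² dr.)
With ∫₀^∞ r^2 e^(−αr) dr = 2!/α^3, the integral (without the A² prefactor) comes out to π·a_0^3.
So A² = (π·a_0^3)^(−1).
With a_0 = 1.21: A² = 0.1797 and A = 0.4239.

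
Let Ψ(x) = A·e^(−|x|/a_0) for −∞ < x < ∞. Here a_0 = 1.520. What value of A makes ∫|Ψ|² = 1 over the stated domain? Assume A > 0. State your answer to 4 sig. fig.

A ≈ 0.8111

The normalization condition is ∫|Ψ|² dx = 1 from −∞ to ∞.
Carrying out the integral gives A² · a_0.
Setting this equal to 1 gives A² = 1/(a_0).
With a_0 = 1.520: A² = 0.65789 and A = 0.81111.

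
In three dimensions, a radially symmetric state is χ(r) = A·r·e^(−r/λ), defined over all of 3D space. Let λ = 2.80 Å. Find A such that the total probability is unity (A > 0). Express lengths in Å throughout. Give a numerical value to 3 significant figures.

A ≈ 0.0248 Å^(-5/2)

The normalization condition is ∫|χ|² 4πr² dr = 1 from 0 to ∞.
(Spherical symmetry: dV = 4πr² dr.)
The integral (without the A² prefactor) comes out to 3·π·λ^5.
With λ = 2.80: A² = 0.0006165 and A = 0.02483.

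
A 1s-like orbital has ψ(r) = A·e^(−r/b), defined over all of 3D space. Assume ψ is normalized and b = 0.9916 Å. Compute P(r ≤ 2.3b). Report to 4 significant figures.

Integrate the radial probability density 4πr²|ψ|² over r ≤ 2.3b.
The full normalization integral is A²·[π·b^3] = 1, fixing A².
In terms of u = r/b (A², 4π and the length scale all cancel between numerator and denominator), P = [∫_{0}^{2.3} u^2·e^(-2·u) du] / [∫_{0}^{∞} u^2·e^(-2·u) du].
With ∫ u^2·e^(-2·u) du = -(2·u^2 + 2·u + 1)·e^(-2·u)/4 + C, the region integral is 1/4 - 809·e^(-23/5)/200 and the full one is 1/4.
The region integral divided by the full integral gives P = 0.83736.

P ≈ 0.8374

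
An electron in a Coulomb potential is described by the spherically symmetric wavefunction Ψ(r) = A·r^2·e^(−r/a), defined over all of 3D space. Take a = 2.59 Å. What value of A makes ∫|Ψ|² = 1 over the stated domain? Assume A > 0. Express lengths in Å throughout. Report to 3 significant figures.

Require ∫ |Ψ|² 4πr² dr = 1 over the whole domain.
The angular integral contributes 4π, leaving ∫₀^∞ r²|Ψ|² dr.
Carrying out the integral gives A² · 45·π·a^7/2.
So A² = (45·π·a^7/2)^(−1).
Substituting a = 2.59 gives A² = 0.00001810, so A = 0.004254.

A ≈ 0.00425 Å^(-7/2)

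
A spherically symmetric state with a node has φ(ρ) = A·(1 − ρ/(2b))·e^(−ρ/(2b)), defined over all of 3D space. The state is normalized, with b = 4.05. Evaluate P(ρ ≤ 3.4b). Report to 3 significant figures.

P ≈ 0.103

With dV = 4πρ²dρ, the probability is ∫|φ|² dV over ρ ≤ 3.4b.
A² is fixed by ∫₀^∞ 4πρ²|φ|² dρ = 1, i.e. A² = (8·π·b^3)^(−1).
In terms of u = ρ/b (A², 4π and the length scale all cancel between numerator and denominator), P = [∫_{0}^{3.4} u^2·(1 - u/2)^2·e^(-u) du] / [∫_{0}^{∞} u^2·(1 - u/2)^2·e^(-u) du].
With ∫ u^2·(1 - u/2)^2·e^(-u) du = -(u^4/4 + u^2 + 2·u + 2)·e^(-u) + C, the region integral is ≈ 0.20557 and the full one is 2.
The region integral divided by the full integral gives P = 0.1028.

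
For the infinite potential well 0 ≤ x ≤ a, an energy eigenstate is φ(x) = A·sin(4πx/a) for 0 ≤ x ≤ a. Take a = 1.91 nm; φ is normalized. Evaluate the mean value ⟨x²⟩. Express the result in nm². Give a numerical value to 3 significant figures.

⟨x^2⟩ ≈ 1.20 nm^2

By definition ⟨x²⟩ = ∫ x^2 |φ(x)|² dx.
With ∫₀^a sin²(nπx/a) dx = a/2, since the A² factors cancel between numerator and denominator, ⟨x²⟩ = -a^2/(32·π^2) + a^2/3.
With a = 1.91, ⟨x^2⟩ = 1.204.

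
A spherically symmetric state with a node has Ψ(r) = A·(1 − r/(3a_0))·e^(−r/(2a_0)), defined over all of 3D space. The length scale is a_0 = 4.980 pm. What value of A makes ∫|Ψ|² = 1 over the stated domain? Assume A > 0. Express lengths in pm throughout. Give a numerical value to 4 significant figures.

Require ∫ |Ψ|² 4πr² dr = 1 over the whole domain.
(Spherical symmetry: dV = 4πr² dr.)
Recall ∫₀^∞ r^m e^(−r/β) dr = m!·β^(m+1), carrying out the integral gives A² · 8·π·a_0^3/3.
Hence A² = 1/[8·π·a_0^3/3].
Plugging in a_0 = 4.980 yields A = 0.031088.

A ≈ 0.03109 pm^(-3/2)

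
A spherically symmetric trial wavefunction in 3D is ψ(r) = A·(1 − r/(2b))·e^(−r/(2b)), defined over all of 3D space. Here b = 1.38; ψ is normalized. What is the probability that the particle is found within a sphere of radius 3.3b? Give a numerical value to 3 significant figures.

Integrate the radial probability density 4πr²|ψ|² over r ≤ 3.3b.
A² is fixed by ∫₀^∞ 4πr²|ψ|² dr = 1, i.e. A² = (8·π·b^3)^(−1).
Substituting u = r/b, A², 4π and the length scale all cancel in the ratio: P = ∫_{0}^{3.3} u^2·(1 - u/2)^2·e^(-u) du / ∫_{0}^{∞} u^2·(1 - u/2)^2·e^(-u) du.
An antiderivative of u^2·(1 - u/2)^2·e^(-u) is -(u^4/4 + u^2 + 2·u + 2)·e^(-u); evaluating from 0 to 3.3 gives ≈ 0.18763, while the full integral is 2.
Taking the ratio yields P = 0.09382.

P ≈ 0.0938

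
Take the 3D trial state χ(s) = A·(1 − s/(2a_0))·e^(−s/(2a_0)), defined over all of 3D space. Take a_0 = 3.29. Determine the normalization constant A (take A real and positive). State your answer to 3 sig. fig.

A ≈ 0.0334

Normalization requires ∫|χ|² 4πs² ds = 1, integrated from 0 to ∞.
Recall ∫₀^∞ s^m e^(−s/β) ds = m!·β^(m+1), with χ = A·(1 − s/(2a_0))·e^(−s/(2a_0)), the integral evaluates to A²·[8·π·a_0^3].
With a_0 = 3.29: A² = 0.001117 and A = 0.03343.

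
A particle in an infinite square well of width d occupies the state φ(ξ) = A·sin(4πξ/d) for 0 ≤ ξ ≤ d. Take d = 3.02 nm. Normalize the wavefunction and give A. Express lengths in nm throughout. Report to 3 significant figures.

We need A² ∫|f|² dξ = 1, taking the integral from 0 to d.
With φ = A·sin(4πξ/d), the integral evaluates to A²·[d/2].
With d = 3.02: A² = 0.6623 and A = 0.8138.

A ≈ 0.814 nm^(-1/2)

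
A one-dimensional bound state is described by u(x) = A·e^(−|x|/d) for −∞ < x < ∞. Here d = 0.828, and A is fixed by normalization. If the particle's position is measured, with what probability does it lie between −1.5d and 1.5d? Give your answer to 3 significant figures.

|u|² is the probability density, so P = ∫_{−1.5d}^{1.5d} |u|² dx.
With A² fixed by ∫|u|² = 1, i.e. A² = (d)^(−1), substitute and integrate.
Both integrals are even about x = 0, so only the x ≥ 0 halves are needed (the factors of 2 cancel). Let t = x/d; then A² and the length scale cancel, so P = ∫_{0}^{1.5} e^(-2·t) dt ÷ ∫_{0}^{∞} e^(-2·t) dt.
Using ∫ e^(-2·t) dt = -e^(-2·t)/2, the numerator is 1/2 - e^(-3)/2 and the denominator is 1/2.
The result is P = 0.9502.

P ≈ 0.950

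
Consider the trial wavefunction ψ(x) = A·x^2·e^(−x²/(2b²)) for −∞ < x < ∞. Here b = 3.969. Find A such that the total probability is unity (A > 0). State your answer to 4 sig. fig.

A ≈ 0.02764

Require ∫ |ψ|² dx = 1 over the whole domain.
∫|ψ|² dx = A²·(3·√(π)·b^5/4).
Plugging in b = 3.969 yields A = 0.027636.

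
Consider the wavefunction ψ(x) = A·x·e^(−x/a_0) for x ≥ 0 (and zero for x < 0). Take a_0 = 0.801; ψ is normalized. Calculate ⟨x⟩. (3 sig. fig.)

The expectation value is the |ψ|²-weighted average of x: ∫ x|ψ|² dx.
Since the A² factors cancel between numerator and denominator, ⟨x⟩ = 3·a_0/2.
With a_0 = 0.801, ⟨x⟩ = 1.202.

⟨x⟩ ≈ 1.20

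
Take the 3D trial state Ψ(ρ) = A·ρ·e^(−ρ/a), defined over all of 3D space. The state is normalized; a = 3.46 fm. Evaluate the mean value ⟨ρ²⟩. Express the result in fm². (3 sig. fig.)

⟨ρ^2⟩ ≈ 89.8 fm^2

⟨ρ²⟩ = ∫ ρ^2 |Ψ|² 4πρ² dρ over the full domain.
The ratio of the moment integral to the normalization integral gives ⟨ρ²⟩ = 15·a^2/2.
Putting a = 3.46 gives 89.79.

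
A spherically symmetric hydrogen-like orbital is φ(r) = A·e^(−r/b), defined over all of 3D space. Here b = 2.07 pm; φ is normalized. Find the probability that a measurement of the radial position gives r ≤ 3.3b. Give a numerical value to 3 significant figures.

Integrate the radial probability density 4πr²|φ|² over r ≤ 3.3b.
Normalization gives A² = 1/(π·b^3).
In terms of u = r/b (A², 4π and the length scale all cancel between numerator and denominator), P = [∫_{0}^{3.3} u^2·e^(-2·u) du] / [∫_{0}^{∞} u^2·e^(-2·u) du].
With ∫ u^2·e^(-2·u) du = -(2·u^2 + 2·u + 1)·e^(-2·u)/4 + C, the region integral is 1/4 - 1469·e^(-33/5)/200 and the full one is 1/4.
Taking the ratio yields P = 0.9600.

P ≈ 0.960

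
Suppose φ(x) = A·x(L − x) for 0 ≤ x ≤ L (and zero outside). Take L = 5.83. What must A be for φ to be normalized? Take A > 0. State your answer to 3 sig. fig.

Normalization requires ∫|φ|² dx = 1, integrated from 0 to L.
Expanding the polynomial and integrating term by term, carrying out the integral gives A² · L^5/30.
Hence A² = 1/[L^5/30].
With L = 5.83: A² = 0.004454 and A = 0.06674.

A ≈ 0.0667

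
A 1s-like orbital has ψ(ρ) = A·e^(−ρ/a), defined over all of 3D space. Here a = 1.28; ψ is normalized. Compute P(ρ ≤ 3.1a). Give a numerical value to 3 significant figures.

P = ∫ |ψ|² 4πρ² dρ over ρ ≤ 3.1a.
A² is fixed by ∫₀^∞ 4πρ²|ψ|² dρ = 1, i.e. A² = (π·a^3)^(−1).
Substituting u = ρ/a, A², 4π and the length scale all cancel in the ratio: P = ∫_{0}^{3.1} u^2·e^(-2·u) du / ∫_{0}^{∞} u^2·e^(-2·u) du.
With ∫ u^2·e^(-2·u) du = -(2·u^2 + 2·u + 1)·e^(-2·u)/4 + C, the region integral is 1/4 - 1321·e^(-31/5)/200 and the full one is 1/4.
This evaluates to P = 0.9464.

P ≈ 0.946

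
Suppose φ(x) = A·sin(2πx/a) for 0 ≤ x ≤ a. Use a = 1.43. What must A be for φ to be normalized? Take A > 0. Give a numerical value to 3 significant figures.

A ≈ 1.18

Normalization requires ∫|φ|² dx = 1, integrated from 0 to a.
With ∫₀^a sin²(nπx/a) dx = a/2, carrying out the integral gives A² · a/2.
With a = 1.43: A² = 1.399 and A = 1.183.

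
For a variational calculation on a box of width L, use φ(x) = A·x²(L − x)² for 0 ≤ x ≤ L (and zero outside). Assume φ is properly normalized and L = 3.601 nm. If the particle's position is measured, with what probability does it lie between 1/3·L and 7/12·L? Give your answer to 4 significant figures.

The probability is P = ∫ |φ|² dx over [1/3·L, 7/12·L].
With A² fixed by ∫|φ|² = 1, i.e. A² = (L^9/630)^(−1), substitute and integrate.
Let u = x/L; then A² and the length scale cancel, so P = ∫_{1/3}^{7/12} u^4·(1 - u)^4 du ÷ ∫_{0}^{1} u^4·(1 - u)^4 du.
Using ∫ u^4·(1 - u)^4 du = u^5·(70·u^4 - 315·u^3 + 540·u^2 - 420·u + 126)/630, the numerator is ≈ 0.000877499 and the denominator is 1/630.
Taking the ratio, P = 0.55282.

P ≈ 0.5528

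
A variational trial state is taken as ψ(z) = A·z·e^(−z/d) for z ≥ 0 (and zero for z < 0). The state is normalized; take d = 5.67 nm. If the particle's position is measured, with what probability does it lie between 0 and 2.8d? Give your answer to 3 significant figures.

|ψ|² is the probability density, so P = ∫_{0}^{2.8d} |ψ|² dz.
With A² fixed by ∫|ψ|² = 1, i.e. A² = (d^3/4)^(−1), substitute and integrate.
Substituting u = z/d, A² and the length scale cancel in the ratio: P = ∫_{0}^{2.8} u^2·e^(-2·u) du / ∫_{0}^{∞} u^2·e^(-2·u) du.
With ∫ u^2·e^(-2·u) du = -(2·u^2 + 2·u + 1)·e^(-2·u)/4 + C, the region integral is 1/4 - 557·e^(-28/5)/100 and the full one is 1/4.
Taking the ratio, P = 0.9176.

P ≈ 0.918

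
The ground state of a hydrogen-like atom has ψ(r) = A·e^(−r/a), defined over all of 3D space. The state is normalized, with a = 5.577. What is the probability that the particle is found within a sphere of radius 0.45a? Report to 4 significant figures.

P ≈ 0.06286

P = ∫ |ψ|² 4πr² dr over r ≤ 0.45a.
A² is fixed by ∫₀^∞ 4πr²|ψ|² dr = 1, i.e. A² = (π·a^3)^(−1).
Substituting u = r/a, A², 4π and the length scale all cancel in the ratio: P = ∫_{0}^{0.45} u^2·e^(-2·u) du / ∫_{0}^{∞} u^2·e^(-2·u) du.
An antiderivative of u^2·e^(-2·u) is -(2·u^2 + 2·u + 1)·e^(-2·u)/4; evaluating from 0 to 0.45 gives 1/4 - 461·e^(-9/10)/800, while the full integral is 1/4.
The region integral divided by the full integral gives P = 0.062857.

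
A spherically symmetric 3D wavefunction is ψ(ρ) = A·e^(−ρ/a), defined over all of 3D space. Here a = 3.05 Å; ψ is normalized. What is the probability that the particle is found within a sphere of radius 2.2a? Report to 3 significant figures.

P ≈ 0.815

P = ∫ |ψ|² 4πρ² dρ over ρ ≤ 2.2a.
Normalization gives A² = 1/(π·a^3).
Let u = ρ/a; then A², 4π and the length scale all cancel, so P = ∫_{0}^{2.2} u^2·e^(-2·u) du ÷ ∫_{0}^{∞} u^2·e^(-2·u) du.
Using ∫ u^2·e^(-2·u) du = -(2·u^2 + 2·u + 1)·e^(-2·u)/4, the numerator is 1/4 - 377·e^(-22/5)/100 and the denominator is 1/4.
The region integral divided by the full integral gives P = 0.8149.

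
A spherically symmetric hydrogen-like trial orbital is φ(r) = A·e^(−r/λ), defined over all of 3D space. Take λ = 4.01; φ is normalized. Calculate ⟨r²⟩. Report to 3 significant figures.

The expectation value is the |φ|²-weighted average of r^2: ∫ r^2|φ|² 4πr² dr.
Since the A² factors cancel between numerator and denominator, ⟨r²⟩ = 3·λ^2.
With λ = 4.01, ⟨r^2⟩ = 48.24.

⟨r^2⟩ ≈ 48.2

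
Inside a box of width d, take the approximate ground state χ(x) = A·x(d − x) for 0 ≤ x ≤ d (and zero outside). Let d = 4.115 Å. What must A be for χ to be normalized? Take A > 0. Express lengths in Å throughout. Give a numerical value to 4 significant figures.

Normalization requires ∫|χ|² dx = 1, integrated from 0 to d.
Expanding the polynomial and integrating term by term, with χ = A·x(d − x), the integral evaluates to A²·[d^5/30].
Setting this equal to 1 gives A² = 1/(d^5/30).
Plugging in d = 4.115 yields A = 0.15945.

A ≈ 0.1595 Å^(-5/2)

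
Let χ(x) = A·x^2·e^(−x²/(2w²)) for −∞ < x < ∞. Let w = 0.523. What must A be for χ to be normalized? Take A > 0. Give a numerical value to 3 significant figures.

A ≈ 4.38

We need A² ∫|f|² dx = 1, taking the integral from −∞ to ∞.
Using the Gaussian integral ∫_{−∞}^{∞} e^(−αx²) dx = √(π/α), the integral (without the A² prefactor) comes out to 3·√(π)·w^5/4.
So A² = (3·√(π)·w^5/4)^(−1).
Substituting w = 0.523 gives A² = 19.22, so A = 4.385.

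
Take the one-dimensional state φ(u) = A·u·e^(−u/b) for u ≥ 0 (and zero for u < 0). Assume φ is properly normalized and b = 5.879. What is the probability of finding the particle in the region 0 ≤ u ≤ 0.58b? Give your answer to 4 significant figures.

P ≈ 0.1120

P = ∫_{0}^{0.58b} |φ(u)|² du.
Since A² = 1/(b^3/4), this is the region integral divided by the full normalization integral.
Substituting t = u/b, A² and the length scale cancel in the ratio: P = ∫_{0}^{0.58} t^2·e^(-2·t) dt / ∫_{0}^{∞} t^2·e^(-2·t) dt.
With ∫ t^2·e^(-2·t) dt = -(2·t^2 + 2·t + 1)·e^(-2·t)/4 + C, the region integral is 1/4 - 3541·e^(-29/25)/5000 and the full one is 1/4.
Taking the ratio, P = 0.11196.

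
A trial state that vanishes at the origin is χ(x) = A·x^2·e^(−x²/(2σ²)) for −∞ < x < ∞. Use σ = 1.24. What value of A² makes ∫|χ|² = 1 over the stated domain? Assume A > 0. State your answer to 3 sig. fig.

A^2 ≈ 0.257

Require ∫ |χ|² dx = 1 over the whole domain.
Differentiating ∫e^(−αx²) dx = √(π/α) under α to get the higher moments, with χ = A·x^2·e^(−x²/(2σ²)), the integral evaluates to A²·[3·√(π)·σ^5/4].
Hence A² = 1/[3·√(π)·σ^5/4].
Plugging in σ = 1.24 yields A = 0.5066.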